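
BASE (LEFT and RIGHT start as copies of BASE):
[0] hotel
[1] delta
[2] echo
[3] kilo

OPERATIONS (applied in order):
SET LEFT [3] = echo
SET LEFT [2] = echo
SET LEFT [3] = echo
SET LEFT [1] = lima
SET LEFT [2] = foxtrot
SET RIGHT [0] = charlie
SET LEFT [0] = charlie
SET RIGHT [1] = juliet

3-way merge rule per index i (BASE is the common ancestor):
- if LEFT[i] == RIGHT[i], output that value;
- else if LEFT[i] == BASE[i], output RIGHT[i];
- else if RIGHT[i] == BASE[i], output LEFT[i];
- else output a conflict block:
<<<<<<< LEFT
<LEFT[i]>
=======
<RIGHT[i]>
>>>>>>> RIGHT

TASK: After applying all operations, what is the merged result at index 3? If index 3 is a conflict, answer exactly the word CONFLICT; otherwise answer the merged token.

Answer: echo

Derivation:
Final LEFT:  [charlie, lima, foxtrot, echo]
Final RIGHT: [charlie, juliet, echo, kilo]
i=0: L=charlie R=charlie -> agree -> charlie
i=1: BASE=delta L=lima R=juliet all differ -> CONFLICT
i=2: L=foxtrot, R=echo=BASE -> take LEFT -> foxtrot
i=3: L=echo, R=kilo=BASE -> take LEFT -> echo
Index 3 -> echo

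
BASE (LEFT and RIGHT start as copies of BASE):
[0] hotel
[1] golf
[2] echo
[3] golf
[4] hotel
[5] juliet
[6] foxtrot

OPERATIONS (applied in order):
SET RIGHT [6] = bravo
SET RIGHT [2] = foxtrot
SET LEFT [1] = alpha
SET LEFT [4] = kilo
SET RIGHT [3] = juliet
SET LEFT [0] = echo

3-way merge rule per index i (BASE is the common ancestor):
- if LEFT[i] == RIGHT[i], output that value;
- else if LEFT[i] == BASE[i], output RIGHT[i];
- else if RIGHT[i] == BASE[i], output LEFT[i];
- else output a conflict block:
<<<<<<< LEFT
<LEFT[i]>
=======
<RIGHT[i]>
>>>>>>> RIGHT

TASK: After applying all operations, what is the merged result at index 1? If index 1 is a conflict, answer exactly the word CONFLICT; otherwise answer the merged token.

Answer: alpha

Derivation:
Final LEFT:  [echo, alpha, echo, golf, kilo, juliet, foxtrot]
Final RIGHT: [hotel, golf, foxtrot, juliet, hotel, juliet, bravo]
i=0: L=echo, R=hotel=BASE -> take LEFT -> echo
i=1: L=alpha, R=golf=BASE -> take LEFT -> alpha
i=2: L=echo=BASE, R=foxtrot -> take RIGHT -> foxtrot
i=3: L=golf=BASE, R=juliet -> take RIGHT -> juliet
i=4: L=kilo, R=hotel=BASE -> take LEFT -> kilo
i=5: L=juliet R=juliet -> agree -> juliet
i=6: L=foxtrot=BASE, R=bravo -> take RIGHT -> bravo
Index 1 -> alpha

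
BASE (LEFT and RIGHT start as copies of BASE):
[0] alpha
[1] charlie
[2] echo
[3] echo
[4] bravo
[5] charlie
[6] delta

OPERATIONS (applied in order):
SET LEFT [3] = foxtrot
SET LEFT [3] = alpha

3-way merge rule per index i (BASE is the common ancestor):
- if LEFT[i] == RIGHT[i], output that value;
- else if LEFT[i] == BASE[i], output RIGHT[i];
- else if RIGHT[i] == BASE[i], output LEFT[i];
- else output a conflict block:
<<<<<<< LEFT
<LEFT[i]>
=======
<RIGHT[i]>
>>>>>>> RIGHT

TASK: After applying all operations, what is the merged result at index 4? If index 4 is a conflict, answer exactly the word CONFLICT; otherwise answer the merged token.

Final LEFT:  [alpha, charlie, echo, alpha, bravo, charlie, delta]
Final RIGHT: [alpha, charlie, echo, echo, bravo, charlie, delta]
i=0: L=alpha R=alpha -> agree -> alpha
i=1: L=charlie R=charlie -> agree -> charlie
i=2: L=echo R=echo -> agree -> echo
i=3: L=alpha, R=echo=BASE -> take LEFT -> alpha
i=4: L=bravo R=bravo -> agree -> bravo
i=5: L=charlie R=charlie -> agree -> charlie
i=6: L=delta R=delta -> agree -> delta
Index 4 -> bravo

Answer: bravo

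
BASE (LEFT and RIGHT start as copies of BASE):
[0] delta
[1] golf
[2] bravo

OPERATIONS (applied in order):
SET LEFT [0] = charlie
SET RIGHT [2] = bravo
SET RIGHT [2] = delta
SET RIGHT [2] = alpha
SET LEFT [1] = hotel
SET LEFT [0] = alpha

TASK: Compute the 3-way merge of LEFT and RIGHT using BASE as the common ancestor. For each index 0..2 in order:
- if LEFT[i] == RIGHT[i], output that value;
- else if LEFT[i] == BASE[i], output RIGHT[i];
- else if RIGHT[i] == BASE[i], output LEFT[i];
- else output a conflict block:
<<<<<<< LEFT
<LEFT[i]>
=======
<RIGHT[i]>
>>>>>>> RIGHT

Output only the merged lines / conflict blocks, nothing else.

Final LEFT:  [alpha, hotel, bravo]
Final RIGHT: [delta, golf, alpha]
i=0: L=alpha, R=delta=BASE -> take LEFT -> alpha
i=1: L=hotel, R=golf=BASE -> take LEFT -> hotel
i=2: L=bravo=BASE, R=alpha -> take RIGHT -> alpha

Answer: alpha
hotel
alpha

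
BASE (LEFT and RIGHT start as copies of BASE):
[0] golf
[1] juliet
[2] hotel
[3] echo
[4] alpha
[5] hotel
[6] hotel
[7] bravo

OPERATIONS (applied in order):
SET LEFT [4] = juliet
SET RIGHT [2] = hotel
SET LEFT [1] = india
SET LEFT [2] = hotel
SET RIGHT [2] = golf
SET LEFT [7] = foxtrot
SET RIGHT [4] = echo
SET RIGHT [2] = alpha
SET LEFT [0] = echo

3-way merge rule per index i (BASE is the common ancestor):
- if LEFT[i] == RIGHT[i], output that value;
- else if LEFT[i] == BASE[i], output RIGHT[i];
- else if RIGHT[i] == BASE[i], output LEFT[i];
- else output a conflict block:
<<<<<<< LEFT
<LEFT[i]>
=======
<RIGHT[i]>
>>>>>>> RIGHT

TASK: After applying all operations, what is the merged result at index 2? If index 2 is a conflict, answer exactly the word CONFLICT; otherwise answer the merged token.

Final LEFT:  [echo, india, hotel, echo, juliet, hotel, hotel, foxtrot]
Final RIGHT: [golf, juliet, alpha, echo, echo, hotel, hotel, bravo]
i=0: L=echo, R=golf=BASE -> take LEFT -> echo
i=1: L=india, R=juliet=BASE -> take LEFT -> india
i=2: L=hotel=BASE, R=alpha -> take RIGHT -> alpha
i=3: L=echo R=echo -> agree -> echo
i=4: BASE=alpha L=juliet R=echo all differ -> CONFLICT
i=5: L=hotel R=hotel -> agree -> hotel
i=6: L=hotel R=hotel -> agree -> hotel
i=7: L=foxtrot, R=bravo=BASE -> take LEFT -> foxtrot
Index 2 -> alpha

Answer: alpha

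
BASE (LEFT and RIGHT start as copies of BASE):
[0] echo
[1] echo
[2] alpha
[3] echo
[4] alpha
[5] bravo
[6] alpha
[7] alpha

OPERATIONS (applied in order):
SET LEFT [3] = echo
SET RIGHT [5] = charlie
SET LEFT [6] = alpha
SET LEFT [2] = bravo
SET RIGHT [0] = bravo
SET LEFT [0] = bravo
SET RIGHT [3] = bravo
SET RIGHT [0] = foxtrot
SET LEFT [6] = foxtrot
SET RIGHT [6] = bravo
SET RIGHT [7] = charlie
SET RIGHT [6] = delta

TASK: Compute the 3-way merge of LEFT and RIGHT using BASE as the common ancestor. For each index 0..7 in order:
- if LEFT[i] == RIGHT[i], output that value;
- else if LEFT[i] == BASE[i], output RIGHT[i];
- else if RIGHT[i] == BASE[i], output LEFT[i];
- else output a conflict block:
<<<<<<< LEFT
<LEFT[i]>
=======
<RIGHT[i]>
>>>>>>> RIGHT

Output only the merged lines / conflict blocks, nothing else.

Final LEFT:  [bravo, echo, bravo, echo, alpha, bravo, foxtrot, alpha]
Final RIGHT: [foxtrot, echo, alpha, bravo, alpha, charlie, delta, charlie]
i=0: BASE=echo L=bravo R=foxtrot all differ -> CONFLICT
i=1: L=echo R=echo -> agree -> echo
i=2: L=bravo, R=alpha=BASE -> take LEFT -> bravo
i=3: L=echo=BASE, R=bravo -> take RIGHT -> bravo
i=4: L=alpha R=alpha -> agree -> alpha
i=5: L=bravo=BASE, R=charlie -> take RIGHT -> charlie
i=6: BASE=alpha L=foxtrot R=delta all differ -> CONFLICT
i=7: L=alpha=BASE, R=charlie -> take RIGHT -> charlie

Answer: <<<<<<< LEFT
bravo
=======
foxtrot
>>>>>>> RIGHT
echo
bravo
bravo
alpha
charlie
<<<<<<< LEFT
foxtrot
=======
delta
>>>>>>> RIGHT
charlie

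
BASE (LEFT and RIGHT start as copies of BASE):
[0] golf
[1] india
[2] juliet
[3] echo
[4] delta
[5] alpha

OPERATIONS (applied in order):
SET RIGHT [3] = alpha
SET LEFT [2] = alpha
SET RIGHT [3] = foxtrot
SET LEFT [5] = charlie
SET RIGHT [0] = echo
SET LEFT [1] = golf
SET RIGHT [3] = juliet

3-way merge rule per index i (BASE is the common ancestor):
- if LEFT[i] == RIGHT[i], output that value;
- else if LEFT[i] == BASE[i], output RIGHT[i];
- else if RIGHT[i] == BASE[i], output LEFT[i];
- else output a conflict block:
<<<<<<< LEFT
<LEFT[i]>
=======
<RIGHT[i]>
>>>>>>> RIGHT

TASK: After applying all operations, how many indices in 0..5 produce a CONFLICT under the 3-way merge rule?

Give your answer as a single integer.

Final LEFT:  [golf, golf, alpha, echo, delta, charlie]
Final RIGHT: [echo, india, juliet, juliet, delta, alpha]
i=0: L=golf=BASE, R=echo -> take RIGHT -> echo
i=1: L=golf, R=india=BASE -> take LEFT -> golf
i=2: L=alpha, R=juliet=BASE -> take LEFT -> alpha
i=3: L=echo=BASE, R=juliet -> take RIGHT -> juliet
i=4: L=delta R=delta -> agree -> delta
i=5: L=charlie, R=alpha=BASE -> take LEFT -> charlie
Conflict count: 0

Answer: 0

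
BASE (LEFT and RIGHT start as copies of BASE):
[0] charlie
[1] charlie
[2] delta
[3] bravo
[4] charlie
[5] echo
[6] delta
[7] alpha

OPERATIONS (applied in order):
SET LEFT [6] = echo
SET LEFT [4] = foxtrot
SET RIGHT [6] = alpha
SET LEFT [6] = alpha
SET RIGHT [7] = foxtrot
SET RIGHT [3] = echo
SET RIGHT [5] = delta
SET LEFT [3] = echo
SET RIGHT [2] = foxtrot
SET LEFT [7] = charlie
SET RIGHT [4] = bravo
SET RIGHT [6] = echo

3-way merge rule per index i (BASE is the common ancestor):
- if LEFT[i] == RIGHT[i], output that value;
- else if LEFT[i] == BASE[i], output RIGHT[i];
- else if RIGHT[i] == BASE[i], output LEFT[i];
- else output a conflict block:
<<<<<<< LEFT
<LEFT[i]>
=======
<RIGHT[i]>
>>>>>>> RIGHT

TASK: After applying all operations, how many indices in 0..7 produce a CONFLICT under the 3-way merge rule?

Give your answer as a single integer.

Answer: 3

Derivation:
Final LEFT:  [charlie, charlie, delta, echo, foxtrot, echo, alpha, charlie]
Final RIGHT: [charlie, charlie, foxtrot, echo, bravo, delta, echo, foxtrot]
i=0: L=charlie R=charlie -> agree -> charlie
i=1: L=charlie R=charlie -> agree -> charlie
i=2: L=delta=BASE, R=foxtrot -> take RIGHT -> foxtrot
i=3: L=echo R=echo -> agree -> echo
i=4: BASE=charlie L=foxtrot R=bravo all differ -> CONFLICT
i=5: L=echo=BASE, R=delta -> take RIGHT -> delta
i=6: BASE=delta L=alpha R=echo all differ -> CONFLICT
i=7: BASE=alpha L=charlie R=foxtrot all differ -> CONFLICT
Conflict count: 3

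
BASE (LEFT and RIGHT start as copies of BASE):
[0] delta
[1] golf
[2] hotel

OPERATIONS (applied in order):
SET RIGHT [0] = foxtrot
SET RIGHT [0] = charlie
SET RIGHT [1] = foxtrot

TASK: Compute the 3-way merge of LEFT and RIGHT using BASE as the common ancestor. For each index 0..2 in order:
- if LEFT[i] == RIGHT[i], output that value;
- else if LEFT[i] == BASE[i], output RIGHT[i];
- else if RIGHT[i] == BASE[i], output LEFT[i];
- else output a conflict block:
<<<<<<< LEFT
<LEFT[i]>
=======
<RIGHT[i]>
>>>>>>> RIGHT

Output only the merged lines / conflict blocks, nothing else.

Answer: charlie
foxtrot
hotel

Derivation:
Final LEFT:  [delta, golf, hotel]
Final RIGHT: [charlie, foxtrot, hotel]
i=0: L=delta=BASE, R=charlie -> take RIGHT -> charlie
i=1: L=golf=BASE, R=foxtrot -> take RIGHT -> foxtrot
i=2: L=hotel R=hotel -> agree -> hotel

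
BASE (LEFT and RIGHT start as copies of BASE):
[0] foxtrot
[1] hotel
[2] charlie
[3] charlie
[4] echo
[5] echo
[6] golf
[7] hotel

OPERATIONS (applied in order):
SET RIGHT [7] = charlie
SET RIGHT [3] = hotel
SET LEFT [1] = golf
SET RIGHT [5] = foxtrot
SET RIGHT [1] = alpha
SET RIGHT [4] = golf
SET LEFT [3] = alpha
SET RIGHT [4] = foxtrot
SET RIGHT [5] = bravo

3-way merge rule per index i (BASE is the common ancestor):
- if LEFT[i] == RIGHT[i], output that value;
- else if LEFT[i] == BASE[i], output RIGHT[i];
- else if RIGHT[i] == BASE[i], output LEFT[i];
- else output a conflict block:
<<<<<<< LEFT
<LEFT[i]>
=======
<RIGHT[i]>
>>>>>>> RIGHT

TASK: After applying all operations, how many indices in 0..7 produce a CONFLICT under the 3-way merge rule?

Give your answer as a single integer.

Answer: 2

Derivation:
Final LEFT:  [foxtrot, golf, charlie, alpha, echo, echo, golf, hotel]
Final RIGHT: [foxtrot, alpha, charlie, hotel, foxtrot, bravo, golf, charlie]
i=0: L=foxtrot R=foxtrot -> agree -> foxtrot
i=1: BASE=hotel L=golf R=alpha all differ -> CONFLICT
i=2: L=charlie R=charlie -> agree -> charlie
i=3: BASE=charlie L=alpha R=hotel all differ -> CONFLICT
i=4: L=echo=BASE, R=foxtrot -> take RIGHT -> foxtrot
i=5: L=echo=BASE, R=bravo -> take RIGHT -> bravo
i=6: L=golf R=golf -> agree -> golf
i=7: L=hotel=BASE, R=charlie -> take RIGHT -> charlie
Conflict count: 2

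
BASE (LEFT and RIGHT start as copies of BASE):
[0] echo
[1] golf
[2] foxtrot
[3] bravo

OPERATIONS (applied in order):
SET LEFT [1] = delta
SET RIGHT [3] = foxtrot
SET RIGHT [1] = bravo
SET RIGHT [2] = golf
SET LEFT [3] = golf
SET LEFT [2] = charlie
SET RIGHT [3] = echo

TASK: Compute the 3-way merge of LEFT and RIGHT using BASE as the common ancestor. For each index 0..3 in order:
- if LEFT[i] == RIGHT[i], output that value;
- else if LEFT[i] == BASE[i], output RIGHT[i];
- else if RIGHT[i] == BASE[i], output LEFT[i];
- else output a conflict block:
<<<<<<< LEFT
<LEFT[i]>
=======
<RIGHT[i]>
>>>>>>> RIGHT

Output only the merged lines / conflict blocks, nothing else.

Final LEFT:  [echo, delta, charlie, golf]
Final RIGHT: [echo, bravo, golf, echo]
i=0: L=echo R=echo -> agree -> echo
i=1: BASE=golf L=delta R=bravo all differ -> CONFLICT
i=2: BASE=foxtrot L=charlie R=golf all differ -> CONFLICT
i=3: BASE=bravo L=golf R=echo all differ -> CONFLICT

Answer: echo
<<<<<<< LEFT
delta
=======
bravo
>>>>>>> RIGHT
<<<<<<< LEFT
charlie
=======
golf
>>>>>>> RIGHT
<<<<<<< LEFT
golf
=======
echo
>>>>>>> RIGHT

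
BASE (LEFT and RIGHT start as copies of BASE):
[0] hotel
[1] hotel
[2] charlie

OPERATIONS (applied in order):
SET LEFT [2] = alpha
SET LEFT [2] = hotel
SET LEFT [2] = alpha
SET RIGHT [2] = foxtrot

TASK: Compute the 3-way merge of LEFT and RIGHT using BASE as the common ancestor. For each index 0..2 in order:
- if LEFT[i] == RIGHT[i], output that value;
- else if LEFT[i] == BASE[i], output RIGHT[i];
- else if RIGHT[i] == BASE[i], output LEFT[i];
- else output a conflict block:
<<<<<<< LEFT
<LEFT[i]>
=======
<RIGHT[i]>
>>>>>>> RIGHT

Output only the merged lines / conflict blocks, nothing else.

Final LEFT:  [hotel, hotel, alpha]
Final RIGHT: [hotel, hotel, foxtrot]
i=0: L=hotel R=hotel -> agree -> hotel
i=1: L=hotel R=hotel -> agree -> hotel
i=2: BASE=charlie L=alpha R=foxtrot all differ -> CONFLICT

Answer: hotel
hotel
<<<<<<< LEFT
alpha
=======
foxtrot
>>>>>>> RIGHT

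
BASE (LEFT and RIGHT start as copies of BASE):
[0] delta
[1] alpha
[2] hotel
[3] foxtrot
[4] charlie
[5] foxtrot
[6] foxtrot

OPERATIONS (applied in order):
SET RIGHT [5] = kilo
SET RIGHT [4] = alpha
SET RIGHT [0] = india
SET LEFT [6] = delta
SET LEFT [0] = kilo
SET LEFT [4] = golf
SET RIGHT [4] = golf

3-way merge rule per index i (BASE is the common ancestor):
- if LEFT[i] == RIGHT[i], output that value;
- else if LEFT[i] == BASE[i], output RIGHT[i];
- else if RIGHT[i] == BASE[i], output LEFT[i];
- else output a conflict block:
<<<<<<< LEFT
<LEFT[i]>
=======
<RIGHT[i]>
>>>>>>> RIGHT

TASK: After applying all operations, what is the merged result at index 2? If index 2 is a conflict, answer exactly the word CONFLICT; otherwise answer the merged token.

Answer: hotel

Derivation:
Final LEFT:  [kilo, alpha, hotel, foxtrot, golf, foxtrot, delta]
Final RIGHT: [india, alpha, hotel, foxtrot, golf, kilo, foxtrot]
i=0: BASE=delta L=kilo R=india all differ -> CONFLICT
i=1: L=alpha R=alpha -> agree -> alpha
i=2: L=hotel R=hotel -> agree -> hotel
i=3: L=foxtrot R=foxtrot -> agree -> foxtrot
i=4: L=golf R=golf -> agree -> golf
i=5: L=foxtrot=BASE, R=kilo -> take RIGHT -> kilo
i=6: L=delta, R=foxtrot=BASE -> take LEFT -> delta
Index 2 -> hotel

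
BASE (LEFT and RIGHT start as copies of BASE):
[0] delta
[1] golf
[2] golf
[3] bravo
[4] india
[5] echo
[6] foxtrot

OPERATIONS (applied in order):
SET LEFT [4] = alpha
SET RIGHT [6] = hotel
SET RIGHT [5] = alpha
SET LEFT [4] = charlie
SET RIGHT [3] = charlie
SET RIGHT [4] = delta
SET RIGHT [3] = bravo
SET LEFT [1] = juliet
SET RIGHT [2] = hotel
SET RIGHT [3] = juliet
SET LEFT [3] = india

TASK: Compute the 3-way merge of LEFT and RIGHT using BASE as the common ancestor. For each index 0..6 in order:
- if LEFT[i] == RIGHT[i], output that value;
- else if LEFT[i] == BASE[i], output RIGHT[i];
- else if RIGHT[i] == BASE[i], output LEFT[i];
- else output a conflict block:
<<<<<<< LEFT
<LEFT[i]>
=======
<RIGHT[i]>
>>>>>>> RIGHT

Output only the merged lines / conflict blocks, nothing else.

Answer: delta
juliet
hotel
<<<<<<< LEFT
india
=======
juliet
>>>>>>> RIGHT
<<<<<<< LEFT
charlie
=======
delta
>>>>>>> RIGHT
alpha
hotel

Derivation:
Final LEFT:  [delta, juliet, golf, india, charlie, echo, foxtrot]
Final RIGHT: [delta, golf, hotel, juliet, delta, alpha, hotel]
i=0: L=delta R=delta -> agree -> delta
i=1: L=juliet, R=golf=BASE -> take LEFT -> juliet
i=2: L=golf=BASE, R=hotel -> take RIGHT -> hotel
i=3: BASE=bravo L=india R=juliet all differ -> CONFLICT
i=4: BASE=india L=charlie R=delta all differ -> CONFLICT
i=5: L=echo=BASE, R=alpha -> take RIGHT -> alpha
i=6: L=foxtrot=BASE, R=hotel -> take RIGHT -> hotel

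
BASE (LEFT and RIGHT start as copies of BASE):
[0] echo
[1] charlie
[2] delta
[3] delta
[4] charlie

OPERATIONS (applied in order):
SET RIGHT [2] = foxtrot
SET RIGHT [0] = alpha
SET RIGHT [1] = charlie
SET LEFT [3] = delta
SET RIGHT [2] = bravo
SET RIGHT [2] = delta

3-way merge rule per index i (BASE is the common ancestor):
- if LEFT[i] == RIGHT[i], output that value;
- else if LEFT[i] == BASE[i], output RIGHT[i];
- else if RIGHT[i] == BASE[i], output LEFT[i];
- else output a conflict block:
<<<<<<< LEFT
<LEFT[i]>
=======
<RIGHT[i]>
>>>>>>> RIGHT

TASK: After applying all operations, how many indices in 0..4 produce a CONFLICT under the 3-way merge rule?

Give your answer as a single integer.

Answer: 0

Derivation:
Final LEFT:  [echo, charlie, delta, delta, charlie]
Final RIGHT: [alpha, charlie, delta, delta, charlie]
i=0: L=echo=BASE, R=alpha -> take RIGHT -> alpha
i=1: L=charlie R=charlie -> agree -> charlie
i=2: L=delta R=delta -> agree -> delta
i=3: L=delta R=delta -> agree -> delta
i=4: L=charlie R=charlie -> agree -> charlie
Conflict count: 0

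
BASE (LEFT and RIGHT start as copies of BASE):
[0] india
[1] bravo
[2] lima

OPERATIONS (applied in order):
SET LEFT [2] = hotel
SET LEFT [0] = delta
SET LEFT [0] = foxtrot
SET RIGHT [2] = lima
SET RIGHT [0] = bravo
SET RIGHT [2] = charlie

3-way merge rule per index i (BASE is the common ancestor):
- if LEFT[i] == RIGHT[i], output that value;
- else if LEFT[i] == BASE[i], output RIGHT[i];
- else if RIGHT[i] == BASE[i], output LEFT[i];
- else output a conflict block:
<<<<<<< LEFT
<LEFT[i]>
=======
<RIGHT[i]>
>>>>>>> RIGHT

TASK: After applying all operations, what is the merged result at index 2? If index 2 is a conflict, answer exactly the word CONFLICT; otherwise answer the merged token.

Answer: CONFLICT

Derivation:
Final LEFT:  [foxtrot, bravo, hotel]
Final RIGHT: [bravo, bravo, charlie]
i=0: BASE=india L=foxtrot R=bravo all differ -> CONFLICT
i=1: L=bravo R=bravo -> agree -> bravo
i=2: BASE=lima L=hotel R=charlie all differ -> CONFLICT
Index 2 -> CONFLICT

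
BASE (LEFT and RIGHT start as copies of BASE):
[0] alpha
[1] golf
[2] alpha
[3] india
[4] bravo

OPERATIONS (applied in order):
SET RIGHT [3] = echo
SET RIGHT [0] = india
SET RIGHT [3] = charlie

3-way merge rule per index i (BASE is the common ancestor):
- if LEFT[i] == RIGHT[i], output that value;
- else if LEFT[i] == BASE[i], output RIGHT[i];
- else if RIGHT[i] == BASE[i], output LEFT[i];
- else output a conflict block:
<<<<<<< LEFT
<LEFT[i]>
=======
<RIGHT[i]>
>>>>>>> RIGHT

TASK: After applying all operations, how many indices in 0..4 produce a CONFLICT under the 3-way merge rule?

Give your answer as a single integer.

Answer: 0

Derivation:
Final LEFT:  [alpha, golf, alpha, india, bravo]
Final RIGHT: [india, golf, alpha, charlie, bravo]
i=0: L=alpha=BASE, R=india -> take RIGHT -> india
i=1: L=golf R=golf -> agree -> golf
i=2: L=alpha R=alpha -> agree -> alpha
i=3: L=india=BASE, R=charlie -> take RIGHT -> charlie
i=4: L=bravo R=bravo -> agree -> bravo
Conflict count: 0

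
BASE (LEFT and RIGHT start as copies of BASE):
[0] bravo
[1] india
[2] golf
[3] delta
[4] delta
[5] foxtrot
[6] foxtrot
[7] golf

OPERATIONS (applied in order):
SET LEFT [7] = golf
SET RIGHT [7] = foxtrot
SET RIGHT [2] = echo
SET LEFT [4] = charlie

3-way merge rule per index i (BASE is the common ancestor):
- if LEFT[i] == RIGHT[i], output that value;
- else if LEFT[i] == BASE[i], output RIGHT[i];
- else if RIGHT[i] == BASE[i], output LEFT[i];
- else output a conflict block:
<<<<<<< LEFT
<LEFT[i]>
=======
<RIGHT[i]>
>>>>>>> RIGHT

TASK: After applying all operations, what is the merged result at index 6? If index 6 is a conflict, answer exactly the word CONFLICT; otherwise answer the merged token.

Answer: foxtrot

Derivation:
Final LEFT:  [bravo, india, golf, delta, charlie, foxtrot, foxtrot, golf]
Final RIGHT: [bravo, india, echo, delta, delta, foxtrot, foxtrot, foxtrot]
i=0: L=bravo R=bravo -> agree -> bravo
i=1: L=india R=india -> agree -> india
i=2: L=golf=BASE, R=echo -> take RIGHT -> echo
i=3: L=delta R=delta -> agree -> delta
i=4: L=charlie, R=delta=BASE -> take LEFT -> charlie
i=5: L=foxtrot R=foxtrot -> agree -> foxtrot
i=6: L=foxtrot R=foxtrot -> agree -> foxtrot
i=7: L=golf=BASE, R=foxtrot -> take RIGHT -> foxtrot
Index 6 -> foxtrot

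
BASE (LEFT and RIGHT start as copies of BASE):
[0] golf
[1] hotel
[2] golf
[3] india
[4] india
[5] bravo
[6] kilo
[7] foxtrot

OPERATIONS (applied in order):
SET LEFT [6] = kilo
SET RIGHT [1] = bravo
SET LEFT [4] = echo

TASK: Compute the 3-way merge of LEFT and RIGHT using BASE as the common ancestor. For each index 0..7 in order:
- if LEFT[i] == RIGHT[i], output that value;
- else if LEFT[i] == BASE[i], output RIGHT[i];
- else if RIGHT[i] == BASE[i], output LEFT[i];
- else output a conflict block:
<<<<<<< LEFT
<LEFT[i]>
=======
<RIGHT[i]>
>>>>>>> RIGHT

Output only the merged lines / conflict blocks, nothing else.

Answer: golf
bravo
golf
india
echo
bravo
kilo
foxtrot

Derivation:
Final LEFT:  [golf, hotel, golf, india, echo, bravo, kilo, foxtrot]
Final RIGHT: [golf, bravo, golf, india, india, bravo, kilo, foxtrot]
i=0: L=golf R=golf -> agree -> golf
i=1: L=hotel=BASE, R=bravo -> take RIGHT -> bravo
i=2: L=golf R=golf -> agree -> golf
i=3: L=india R=india -> agree -> india
i=4: L=echo, R=india=BASE -> take LEFT -> echo
i=5: L=bravo R=bravo -> agree -> bravo
i=6: L=kilo R=kilo -> agree -> kilo
i=7: L=foxtrot R=foxtrot -> agree -> foxtrot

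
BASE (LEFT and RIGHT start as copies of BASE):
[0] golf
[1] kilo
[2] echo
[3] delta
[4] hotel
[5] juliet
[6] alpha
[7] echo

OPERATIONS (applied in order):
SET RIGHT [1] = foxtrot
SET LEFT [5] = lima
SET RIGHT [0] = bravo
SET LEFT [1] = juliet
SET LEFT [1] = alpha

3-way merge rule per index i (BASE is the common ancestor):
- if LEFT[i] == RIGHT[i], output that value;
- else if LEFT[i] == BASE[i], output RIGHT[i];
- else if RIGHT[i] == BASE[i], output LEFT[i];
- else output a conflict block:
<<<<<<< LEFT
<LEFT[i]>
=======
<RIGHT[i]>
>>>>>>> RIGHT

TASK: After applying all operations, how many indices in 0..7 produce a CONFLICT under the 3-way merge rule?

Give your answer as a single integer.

Answer: 1

Derivation:
Final LEFT:  [golf, alpha, echo, delta, hotel, lima, alpha, echo]
Final RIGHT: [bravo, foxtrot, echo, delta, hotel, juliet, alpha, echo]
i=0: L=golf=BASE, R=bravo -> take RIGHT -> bravo
i=1: BASE=kilo L=alpha R=foxtrot all differ -> CONFLICT
i=2: L=echo R=echo -> agree -> echo
i=3: L=delta R=delta -> agree -> delta
i=4: L=hotel R=hotel -> agree -> hotel
i=5: L=lima, R=juliet=BASE -> take LEFT -> lima
i=6: L=alpha R=alpha -> agree -> alpha
i=7: L=echo R=echo -> agree -> echo
Conflict count: 1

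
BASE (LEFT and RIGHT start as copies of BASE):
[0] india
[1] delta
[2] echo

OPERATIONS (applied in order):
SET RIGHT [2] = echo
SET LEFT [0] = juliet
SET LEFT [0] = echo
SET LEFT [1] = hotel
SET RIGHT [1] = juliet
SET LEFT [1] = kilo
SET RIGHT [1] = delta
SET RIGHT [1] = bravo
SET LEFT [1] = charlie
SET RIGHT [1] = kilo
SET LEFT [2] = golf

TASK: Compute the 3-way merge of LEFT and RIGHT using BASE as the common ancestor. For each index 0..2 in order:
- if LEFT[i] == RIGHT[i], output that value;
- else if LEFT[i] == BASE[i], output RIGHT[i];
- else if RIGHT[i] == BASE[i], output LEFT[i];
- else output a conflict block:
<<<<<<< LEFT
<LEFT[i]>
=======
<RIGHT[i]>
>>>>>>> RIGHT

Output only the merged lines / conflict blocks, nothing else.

Answer: echo
<<<<<<< LEFT
charlie
=======
kilo
>>>>>>> RIGHT
golf

Derivation:
Final LEFT:  [echo, charlie, golf]
Final RIGHT: [india, kilo, echo]
i=0: L=echo, R=india=BASE -> take LEFT -> echo
i=1: BASE=delta L=charlie R=kilo all differ -> CONFLICT
i=2: L=golf, R=echo=BASE -> take LEFT -> golf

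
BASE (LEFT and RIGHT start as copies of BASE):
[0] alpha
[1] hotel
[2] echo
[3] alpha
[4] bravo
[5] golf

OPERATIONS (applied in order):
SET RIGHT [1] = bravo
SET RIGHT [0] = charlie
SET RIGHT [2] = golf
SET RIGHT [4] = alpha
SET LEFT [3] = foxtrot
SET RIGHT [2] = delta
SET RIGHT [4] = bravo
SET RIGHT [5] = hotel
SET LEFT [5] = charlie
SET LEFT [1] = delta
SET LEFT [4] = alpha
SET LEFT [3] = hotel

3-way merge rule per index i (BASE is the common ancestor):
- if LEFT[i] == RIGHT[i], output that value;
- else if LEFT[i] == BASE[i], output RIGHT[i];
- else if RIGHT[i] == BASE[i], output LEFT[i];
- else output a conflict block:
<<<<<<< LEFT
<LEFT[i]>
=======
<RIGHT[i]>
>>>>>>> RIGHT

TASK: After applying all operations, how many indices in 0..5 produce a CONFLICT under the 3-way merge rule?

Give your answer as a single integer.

Answer: 2

Derivation:
Final LEFT:  [alpha, delta, echo, hotel, alpha, charlie]
Final RIGHT: [charlie, bravo, delta, alpha, bravo, hotel]
i=0: L=alpha=BASE, R=charlie -> take RIGHT -> charlie
i=1: BASE=hotel L=delta R=bravo all differ -> CONFLICT
i=2: L=echo=BASE, R=delta -> take RIGHT -> delta
i=3: L=hotel, R=alpha=BASE -> take LEFT -> hotel
i=4: L=alpha, R=bravo=BASE -> take LEFT -> alpha
i=5: BASE=golf L=charlie R=hotel all differ -> CONFLICT
Conflict count: 2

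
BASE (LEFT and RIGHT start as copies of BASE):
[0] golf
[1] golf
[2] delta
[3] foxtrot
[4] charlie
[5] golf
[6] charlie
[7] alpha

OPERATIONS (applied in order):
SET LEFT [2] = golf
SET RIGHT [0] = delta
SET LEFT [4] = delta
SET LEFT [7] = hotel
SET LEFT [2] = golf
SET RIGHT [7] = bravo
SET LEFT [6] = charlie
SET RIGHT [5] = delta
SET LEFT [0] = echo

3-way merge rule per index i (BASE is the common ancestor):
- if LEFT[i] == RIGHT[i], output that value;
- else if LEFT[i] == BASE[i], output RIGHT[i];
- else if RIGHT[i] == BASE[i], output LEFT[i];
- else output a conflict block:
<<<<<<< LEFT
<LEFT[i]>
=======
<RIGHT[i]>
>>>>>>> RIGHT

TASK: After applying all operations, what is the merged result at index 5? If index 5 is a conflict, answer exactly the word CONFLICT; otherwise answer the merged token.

Answer: delta

Derivation:
Final LEFT:  [echo, golf, golf, foxtrot, delta, golf, charlie, hotel]
Final RIGHT: [delta, golf, delta, foxtrot, charlie, delta, charlie, bravo]
i=0: BASE=golf L=echo R=delta all differ -> CONFLICT
i=1: L=golf R=golf -> agree -> golf
i=2: L=golf, R=delta=BASE -> take LEFT -> golf
i=3: L=foxtrot R=foxtrot -> agree -> foxtrot
i=4: L=delta, R=charlie=BASE -> take LEFT -> delta
i=5: L=golf=BASE, R=delta -> take RIGHT -> delta
i=6: L=charlie R=charlie -> agree -> charlie
i=7: BASE=alpha L=hotel R=bravo all differ -> CONFLICT
Index 5 -> delta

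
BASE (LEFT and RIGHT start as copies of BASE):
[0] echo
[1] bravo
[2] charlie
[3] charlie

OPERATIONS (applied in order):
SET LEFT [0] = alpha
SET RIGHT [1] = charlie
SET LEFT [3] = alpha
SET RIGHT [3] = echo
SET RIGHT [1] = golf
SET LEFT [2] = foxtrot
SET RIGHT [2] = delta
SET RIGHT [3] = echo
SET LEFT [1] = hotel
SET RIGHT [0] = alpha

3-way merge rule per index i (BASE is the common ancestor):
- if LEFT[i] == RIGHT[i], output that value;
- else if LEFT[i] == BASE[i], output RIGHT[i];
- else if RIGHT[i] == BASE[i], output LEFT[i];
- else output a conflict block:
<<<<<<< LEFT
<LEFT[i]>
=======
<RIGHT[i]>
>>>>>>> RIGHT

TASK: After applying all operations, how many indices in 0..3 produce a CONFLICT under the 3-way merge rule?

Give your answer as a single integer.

Answer: 3

Derivation:
Final LEFT:  [alpha, hotel, foxtrot, alpha]
Final RIGHT: [alpha, golf, delta, echo]
i=0: L=alpha R=alpha -> agree -> alpha
i=1: BASE=bravo L=hotel R=golf all differ -> CONFLICT
i=2: BASE=charlie L=foxtrot R=delta all differ -> CONFLICT
i=3: BASE=charlie L=alpha R=echo all differ -> CONFLICT
Conflict count: 3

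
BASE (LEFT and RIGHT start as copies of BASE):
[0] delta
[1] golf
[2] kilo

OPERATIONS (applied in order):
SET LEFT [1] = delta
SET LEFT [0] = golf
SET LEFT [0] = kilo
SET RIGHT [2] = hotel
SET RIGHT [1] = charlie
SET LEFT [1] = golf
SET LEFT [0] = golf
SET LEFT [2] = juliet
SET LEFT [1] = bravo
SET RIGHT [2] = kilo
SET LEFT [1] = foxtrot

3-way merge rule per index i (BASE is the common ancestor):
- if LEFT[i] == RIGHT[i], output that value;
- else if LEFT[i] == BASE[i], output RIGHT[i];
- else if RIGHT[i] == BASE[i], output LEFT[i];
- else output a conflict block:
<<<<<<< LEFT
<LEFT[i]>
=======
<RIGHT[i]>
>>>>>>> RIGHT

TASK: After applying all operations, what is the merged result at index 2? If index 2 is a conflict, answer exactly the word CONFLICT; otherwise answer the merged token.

Answer: juliet

Derivation:
Final LEFT:  [golf, foxtrot, juliet]
Final RIGHT: [delta, charlie, kilo]
i=0: L=golf, R=delta=BASE -> take LEFT -> golf
i=1: BASE=golf L=foxtrot R=charlie all differ -> CONFLICT
i=2: L=juliet, R=kilo=BASE -> take LEFT -> juliet
Index 2 -> juliet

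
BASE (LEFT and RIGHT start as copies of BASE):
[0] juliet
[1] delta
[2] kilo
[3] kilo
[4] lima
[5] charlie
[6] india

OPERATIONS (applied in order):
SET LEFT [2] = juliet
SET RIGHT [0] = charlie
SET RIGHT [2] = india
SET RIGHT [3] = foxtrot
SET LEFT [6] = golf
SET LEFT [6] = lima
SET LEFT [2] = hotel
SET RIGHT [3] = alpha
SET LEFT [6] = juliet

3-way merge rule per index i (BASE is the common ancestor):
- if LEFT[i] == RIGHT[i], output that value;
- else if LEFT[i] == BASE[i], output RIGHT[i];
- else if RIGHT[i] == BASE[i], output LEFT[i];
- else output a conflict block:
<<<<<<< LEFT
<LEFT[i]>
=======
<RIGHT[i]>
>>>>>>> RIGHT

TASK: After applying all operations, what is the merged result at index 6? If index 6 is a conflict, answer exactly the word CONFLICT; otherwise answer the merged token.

Answer: juliet

Derivation:
Final LEFT:  [juliet, delta, hotel, kilo, lima, charlie, juliet]
Final RIGHT: [charlie, delta, india, alpha, lima, charlie, india]
i=0: L=juliet=BASE, R=charlie -> take RIGHT -> charlie
i=1: L=delta R=delta -> agree -> delta
i=2: BASE=kilo L=hotel R=india all differ -> CONFLICT
i=3: L=kilo=BASE, R=alpha -> take RIGHT -> alpha
i=4: L=lima R=lima -> agree -> lima
i=5: L=charlie R=charlie -> agree -> charlie
i=6: L=juliet, R=india=BASE -> take LEFT -> juliet
Index 6 -> juliet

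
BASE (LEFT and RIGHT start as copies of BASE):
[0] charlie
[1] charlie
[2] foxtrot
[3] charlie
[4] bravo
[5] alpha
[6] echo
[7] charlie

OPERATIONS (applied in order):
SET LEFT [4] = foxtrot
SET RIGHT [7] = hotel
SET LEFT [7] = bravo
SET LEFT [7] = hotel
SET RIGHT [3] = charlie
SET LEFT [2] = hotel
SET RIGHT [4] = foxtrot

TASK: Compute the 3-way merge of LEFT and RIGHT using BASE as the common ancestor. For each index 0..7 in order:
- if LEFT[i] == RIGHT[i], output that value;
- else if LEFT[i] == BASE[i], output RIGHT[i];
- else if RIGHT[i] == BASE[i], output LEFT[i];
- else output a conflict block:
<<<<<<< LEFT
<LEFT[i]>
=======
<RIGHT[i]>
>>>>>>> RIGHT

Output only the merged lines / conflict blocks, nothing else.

Final LEFT:  [charlie, charlie, hotel, charlie, foxtrot, alpha, echo, hotel]
Final RIGHT: [charlie, charlie, foxtrot, charlie, foxtrot, alpha, echo, hotel]
i=0: L=charlie R=charlie -> agree -> charlie
i=1: L=charlie R=charlie -> agree -> charlie
i=2: L=hotel, R=foxtrot=BASE -> take LEFT -> hotel
i=3: L=charlie R=charlie -> agree -> charlie
i=4: L=foxtrot R=foxtrot -> agree -> foxtrot
i=5: L=alpha R=alpha -> agree -> alpha
i=6: L=echo R=echo -> agree -> echo
i=7: L=hotel R=hotel -> agree -> hotel

Answer: charlie
charlie
hotel
charlie
foxtrot
alpha
echo
hotel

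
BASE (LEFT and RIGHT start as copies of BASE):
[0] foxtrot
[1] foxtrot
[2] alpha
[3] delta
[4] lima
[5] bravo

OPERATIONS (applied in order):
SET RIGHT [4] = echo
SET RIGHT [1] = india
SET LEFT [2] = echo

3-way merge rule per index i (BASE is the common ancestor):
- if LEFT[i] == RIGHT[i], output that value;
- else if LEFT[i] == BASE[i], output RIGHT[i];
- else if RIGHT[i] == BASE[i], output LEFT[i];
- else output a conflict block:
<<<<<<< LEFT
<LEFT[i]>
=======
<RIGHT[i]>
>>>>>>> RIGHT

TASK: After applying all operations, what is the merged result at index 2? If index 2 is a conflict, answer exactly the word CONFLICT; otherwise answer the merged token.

Final LEFT:  [foxtrot, foxtrot, echo, delta, lima, bravo]
Final RIGHT: [foxtrot, india, alpha, delta, echo, bravo]
i=0: L=foxtrot R=foxtrot -> agree -> foxtrot
i=1: L=foxtrot=BASE, R=india -> take RIGHT -> india
i=2: L=echo, R=alpha=BASE -> take LEFT -> echo
i=3: L=delta R=delta -> agree -> delta
i=4: L=lima=BASE, R=echo -> take RIGHT -> echo
i=5: L=bravo R=bravo -> agree -> bravo
Index 2 -> echo

Answer: echo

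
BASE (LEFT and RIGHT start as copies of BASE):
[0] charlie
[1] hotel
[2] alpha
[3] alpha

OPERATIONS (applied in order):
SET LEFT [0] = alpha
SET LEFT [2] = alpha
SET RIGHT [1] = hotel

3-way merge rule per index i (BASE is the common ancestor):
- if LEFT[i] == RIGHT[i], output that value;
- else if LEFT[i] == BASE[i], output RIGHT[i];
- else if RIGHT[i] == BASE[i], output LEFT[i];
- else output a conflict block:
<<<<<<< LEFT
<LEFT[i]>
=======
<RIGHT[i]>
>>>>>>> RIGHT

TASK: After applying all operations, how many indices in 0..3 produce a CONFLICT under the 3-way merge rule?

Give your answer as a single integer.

Answer: 0

Derivation:
Final LEFT:  [alpha, hotel, alpha, alpha]
Final RIGHT: [charlie, hotel, alpha, alpha]
i=0: L=alpha, R=charlie=BASE -> take LEFT -> alpha
i=1: L=hotel R=hotel -> agree -> hotel
i=2: L=alpha R=alpha -> agree -> alpha
i=3: L=alpha R=alpha -> agree -> alpha
Conflict count: 0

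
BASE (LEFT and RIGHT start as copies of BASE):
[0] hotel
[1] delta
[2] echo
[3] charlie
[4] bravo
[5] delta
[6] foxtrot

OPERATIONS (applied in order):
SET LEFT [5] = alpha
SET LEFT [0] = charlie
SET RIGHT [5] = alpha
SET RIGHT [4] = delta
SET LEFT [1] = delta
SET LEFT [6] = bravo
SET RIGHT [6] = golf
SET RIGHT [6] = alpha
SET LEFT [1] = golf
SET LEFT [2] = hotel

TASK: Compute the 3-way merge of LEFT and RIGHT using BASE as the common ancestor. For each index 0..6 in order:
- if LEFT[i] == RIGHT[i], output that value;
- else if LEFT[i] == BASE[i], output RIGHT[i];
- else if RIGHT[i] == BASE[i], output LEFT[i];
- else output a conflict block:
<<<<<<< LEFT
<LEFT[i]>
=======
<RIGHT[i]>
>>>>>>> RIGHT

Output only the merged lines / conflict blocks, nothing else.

Answer: charlie
golf
hotel
charlie
delta
alpha
<<<<<<< LEFT
bravo
=======
alpha
>>>>>>> RIGHT

Derivation:
Final LEFT:  [charlie, golf, hotel, charlie, bravo, alpha, bravo]
Final RIGHT: [hotel, delta, echo, charlie, delta, alpha, alpha]
i=0: L=charlie, R=hotel=BASE -> take LEFT -> charlie
i=1: L=golf, R=delta=BASE -> take LEFT -> golf
i=2: L=hotel, R=echo=BASE -> take LEFT -> hotel
i=3: L=charlie R=charlie -> agree -> charlie
i=4: L=bravo=BASE, R=delta -> take RIGHT -> delta
i=5: L=alpha R=alpha -> agree -> alpha
i=6: BASE=foxtrot L=bravo R=alpha all differ -> CONFLICT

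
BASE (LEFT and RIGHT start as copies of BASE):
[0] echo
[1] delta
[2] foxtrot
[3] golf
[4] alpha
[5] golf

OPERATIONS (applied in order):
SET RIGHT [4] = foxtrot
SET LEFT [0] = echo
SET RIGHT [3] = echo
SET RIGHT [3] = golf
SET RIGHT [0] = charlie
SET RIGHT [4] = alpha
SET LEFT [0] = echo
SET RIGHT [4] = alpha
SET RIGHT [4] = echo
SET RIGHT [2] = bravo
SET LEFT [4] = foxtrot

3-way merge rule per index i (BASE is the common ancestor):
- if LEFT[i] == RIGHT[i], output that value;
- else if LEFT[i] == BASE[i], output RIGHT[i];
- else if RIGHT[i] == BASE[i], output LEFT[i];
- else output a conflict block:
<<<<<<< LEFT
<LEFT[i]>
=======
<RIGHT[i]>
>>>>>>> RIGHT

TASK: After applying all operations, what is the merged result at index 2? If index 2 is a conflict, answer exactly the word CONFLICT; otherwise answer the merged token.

Answer: bravo

Derivation:
Final LEFT:  [echo, delta, foxtrot, golf, foxtrot, golf]
Final RIGHT: [charlie, delta, bravo, golf, echo, golf]
i=0: L=echo=BASE, R=charlie -> take RIGHT -> charlie
i=1: L=delta R=delta -> agree -> delta
i=2: L=foxtrot=BASE, R=bravo -> take RIGHT -> bravo
i=3: L=golf R=golf -> agree -> golf
i=4: BASE=alpha L=foxtrot R=echo all differ -> CONFLICT
i=5: L=golf R=golf -> agree -> golf
Index 2 -> bravo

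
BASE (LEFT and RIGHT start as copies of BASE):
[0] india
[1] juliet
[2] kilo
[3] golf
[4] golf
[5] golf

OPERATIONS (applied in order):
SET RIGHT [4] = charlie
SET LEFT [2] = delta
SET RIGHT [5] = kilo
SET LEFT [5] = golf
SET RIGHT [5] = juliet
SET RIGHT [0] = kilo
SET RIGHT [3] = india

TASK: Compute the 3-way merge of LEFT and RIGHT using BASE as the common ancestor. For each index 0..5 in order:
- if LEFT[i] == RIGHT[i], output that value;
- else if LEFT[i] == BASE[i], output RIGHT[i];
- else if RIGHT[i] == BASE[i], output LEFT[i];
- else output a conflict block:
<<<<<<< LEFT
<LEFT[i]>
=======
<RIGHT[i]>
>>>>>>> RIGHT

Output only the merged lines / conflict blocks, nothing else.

Answer: kilo
juliet
delta
india
charlie
juliet

Derivation:
Final LEFT:  [india, juliet, delta, golf, golf, golf]
Final RIGHT: [kilo, juliet, kilo, india, charlie, juliet]
i=0: L=india=BASE, R=kilo -> take RIGHT -> kilo
i=1: L=juliet R=juliet -> agree -> juliet
i=2: L=delta, R=kilo=BASE -> take LEFT -> delta
i=3: L=golf=BASE, R=india -> take RIGHT -> india
i=4: L=golf=BASE, R=charlie -> take RIGHT -> charlie
i=5: L=golf=BASE, R=juliet -> take RIGHT -> juliet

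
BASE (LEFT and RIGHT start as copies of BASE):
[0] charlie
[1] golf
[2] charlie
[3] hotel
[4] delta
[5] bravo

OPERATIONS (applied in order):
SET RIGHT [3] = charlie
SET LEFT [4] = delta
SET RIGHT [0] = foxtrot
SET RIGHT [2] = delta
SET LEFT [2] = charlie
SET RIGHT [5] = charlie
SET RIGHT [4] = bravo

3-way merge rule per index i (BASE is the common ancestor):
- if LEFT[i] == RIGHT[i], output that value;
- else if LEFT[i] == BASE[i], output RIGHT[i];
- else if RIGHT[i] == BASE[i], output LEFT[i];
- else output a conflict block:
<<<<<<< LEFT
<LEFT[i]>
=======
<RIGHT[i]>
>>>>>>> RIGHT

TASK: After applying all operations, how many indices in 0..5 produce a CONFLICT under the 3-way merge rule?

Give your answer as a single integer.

Answer: 0

Derivation:
Final LEFT:  [charlie, golf, charlie, hotel, delta, bravo]
Final RIGHT: [foxtrot, golf, delta, charlie, bravo, charlie]
i=0: L=charlie=BASE, R=foxtrot -> take RIGHT -> foxtrot
i=1: L=golf R=golf -> agree -> golf
i=2: L=charlie=BASE, R=delta -> take RIGHT -> delta
i=3: L=hotel=BASE, R=charlie -> take RIGHT -> charlie
i=4: L=delta=BASE, R=bravo -> take RIGHT -> bravo
i=5: L=bravo=BASE, R=charlie -> take RIGHT -> charlie
Conflict count: 0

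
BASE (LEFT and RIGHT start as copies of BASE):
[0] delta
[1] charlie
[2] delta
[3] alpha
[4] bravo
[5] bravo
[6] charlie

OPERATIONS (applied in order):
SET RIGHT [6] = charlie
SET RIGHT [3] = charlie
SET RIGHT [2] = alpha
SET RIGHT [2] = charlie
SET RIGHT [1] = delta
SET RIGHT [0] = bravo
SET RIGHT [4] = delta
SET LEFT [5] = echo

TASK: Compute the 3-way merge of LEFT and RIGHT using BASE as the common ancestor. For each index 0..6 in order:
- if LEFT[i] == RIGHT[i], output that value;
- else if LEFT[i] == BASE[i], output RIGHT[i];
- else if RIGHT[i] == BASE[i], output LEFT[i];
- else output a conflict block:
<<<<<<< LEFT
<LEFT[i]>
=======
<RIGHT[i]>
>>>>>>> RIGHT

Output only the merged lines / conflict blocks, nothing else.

Answer: bravo
delta
charlie
charlie
delta
echo
charlie

Derivation:
Final LEFT:  [delta, charlie, delta, alpha, bravo, echo, charlie]
Final RIGHT: [bravo, delta, charlie, charlie, delta, bravo, charlie]
i=0: L=delta=BASE, R=bravo -> take RIGHT -> bravo
i=1: L=charlie=BASE, R=delta -> take RIGHT -> delta
i=2: L=delta=BASE, R=charlie -> take RIGHT -> charlie
i=3: L=alpha=BASE, R=charlie -> take RIGHT -> charlie
i=4: L=bravo=BASE, R=delta -> take RIGHT -> delta
i=5: L=echo, R=bravo=BASE -> take LEFT -> echo
i=6: L=charlie R=charlie -> agree -> charlie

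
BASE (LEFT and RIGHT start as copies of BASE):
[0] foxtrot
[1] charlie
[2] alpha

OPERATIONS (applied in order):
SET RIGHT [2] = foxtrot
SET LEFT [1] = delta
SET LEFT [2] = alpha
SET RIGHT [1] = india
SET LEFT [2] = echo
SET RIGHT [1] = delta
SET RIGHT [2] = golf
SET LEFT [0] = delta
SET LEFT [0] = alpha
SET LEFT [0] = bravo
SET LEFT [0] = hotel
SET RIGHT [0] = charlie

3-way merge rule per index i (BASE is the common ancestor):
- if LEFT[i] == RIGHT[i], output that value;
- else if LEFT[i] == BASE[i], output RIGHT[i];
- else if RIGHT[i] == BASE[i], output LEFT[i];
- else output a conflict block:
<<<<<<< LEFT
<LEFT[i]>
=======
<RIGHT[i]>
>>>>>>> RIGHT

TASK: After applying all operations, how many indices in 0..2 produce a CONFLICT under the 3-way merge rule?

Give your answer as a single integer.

Final LEFT:  [hotel, delta, echo]
Final RIGHT: [charlie, delta, golf]
i=0: BASE=foxtrot L=hotel R=charlie all differ -> CONFLICT
i=1: L=delta R=delta -> agree -> delta
i=2: BASE=alpha L=echo R=golf all differ -> CONFLICT
Conflict count: 2

Answer: 2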